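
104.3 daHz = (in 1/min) 6.258e+04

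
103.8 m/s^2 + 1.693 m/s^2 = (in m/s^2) 105.5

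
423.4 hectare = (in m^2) 4.234e+06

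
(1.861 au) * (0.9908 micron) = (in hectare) 27.58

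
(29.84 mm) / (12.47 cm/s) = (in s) 0.2393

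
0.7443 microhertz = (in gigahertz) 7.443e-16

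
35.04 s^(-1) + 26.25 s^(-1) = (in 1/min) 3677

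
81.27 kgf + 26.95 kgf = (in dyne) 1.061e+08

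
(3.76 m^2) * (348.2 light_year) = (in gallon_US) 3.272e+21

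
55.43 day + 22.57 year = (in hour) 1.99e+05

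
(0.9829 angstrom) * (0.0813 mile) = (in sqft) 1.384e-07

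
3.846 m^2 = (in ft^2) 41.4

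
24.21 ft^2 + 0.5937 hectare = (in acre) 1.468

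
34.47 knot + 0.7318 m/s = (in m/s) 18.46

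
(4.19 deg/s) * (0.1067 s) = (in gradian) 0.4967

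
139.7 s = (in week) 0.000231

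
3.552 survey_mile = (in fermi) 5.716e+18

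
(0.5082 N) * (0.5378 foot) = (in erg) 8.33e+05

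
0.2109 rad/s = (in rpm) 2.014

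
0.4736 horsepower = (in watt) 353.2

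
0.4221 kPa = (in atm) 0.004166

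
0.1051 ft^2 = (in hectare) 9.764e-07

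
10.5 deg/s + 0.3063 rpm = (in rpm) 2.056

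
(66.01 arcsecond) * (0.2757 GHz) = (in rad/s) 8.823e+04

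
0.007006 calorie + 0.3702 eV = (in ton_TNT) 7.006e-12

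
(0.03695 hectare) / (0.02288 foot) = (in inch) 2.086e+06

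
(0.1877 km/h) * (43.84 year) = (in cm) 7.208e+09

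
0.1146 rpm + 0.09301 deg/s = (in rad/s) 0.01362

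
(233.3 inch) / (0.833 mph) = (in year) 5.046e-07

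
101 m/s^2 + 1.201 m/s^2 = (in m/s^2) 102.2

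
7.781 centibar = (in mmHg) 58.36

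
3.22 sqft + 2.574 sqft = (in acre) 0.000133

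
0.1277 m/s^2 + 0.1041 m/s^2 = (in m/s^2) 0.2318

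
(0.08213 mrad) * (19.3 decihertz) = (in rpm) 0.001514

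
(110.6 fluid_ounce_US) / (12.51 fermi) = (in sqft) 2.814e+12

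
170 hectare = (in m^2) 1.7e+06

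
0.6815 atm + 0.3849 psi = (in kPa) 71.71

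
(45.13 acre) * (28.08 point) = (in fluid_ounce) 6.118e+07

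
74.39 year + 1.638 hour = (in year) 74.39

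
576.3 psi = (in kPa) 3973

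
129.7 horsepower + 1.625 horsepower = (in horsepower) 131.3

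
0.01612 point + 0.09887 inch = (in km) 2.517e-06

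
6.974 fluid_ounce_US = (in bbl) 0.001297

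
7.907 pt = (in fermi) 2.789e+12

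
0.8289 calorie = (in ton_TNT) 8.289e-10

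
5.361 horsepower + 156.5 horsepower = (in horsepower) 161.9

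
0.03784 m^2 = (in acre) 9.35e-06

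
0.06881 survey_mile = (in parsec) 3.589e-15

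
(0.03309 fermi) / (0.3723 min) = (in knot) 2.879e-18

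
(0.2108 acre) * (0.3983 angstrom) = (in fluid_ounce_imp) 0.001196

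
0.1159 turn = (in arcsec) 1.502e+05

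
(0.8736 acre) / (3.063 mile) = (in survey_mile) 0.0004456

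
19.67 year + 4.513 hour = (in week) 1026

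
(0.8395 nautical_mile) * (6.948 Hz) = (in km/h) 3.889e+04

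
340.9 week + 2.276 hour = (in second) 2.062e+08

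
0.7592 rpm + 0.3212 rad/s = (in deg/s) 22.96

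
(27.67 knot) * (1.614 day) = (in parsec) 6.433e-11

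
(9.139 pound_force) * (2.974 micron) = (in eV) 7.546e+14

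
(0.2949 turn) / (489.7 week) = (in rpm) 5.974e-08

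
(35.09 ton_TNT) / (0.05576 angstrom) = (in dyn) 2.633e+27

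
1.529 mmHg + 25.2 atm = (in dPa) 2.554e+07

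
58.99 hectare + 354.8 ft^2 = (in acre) 145.8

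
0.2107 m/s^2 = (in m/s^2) 0.2107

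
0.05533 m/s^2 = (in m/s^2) 0.05533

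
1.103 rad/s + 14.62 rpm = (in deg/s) 150.9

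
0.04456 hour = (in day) 0.001857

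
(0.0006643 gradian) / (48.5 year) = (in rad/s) 6.822e-15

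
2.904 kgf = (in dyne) 2.848e+06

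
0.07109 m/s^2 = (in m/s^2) 0.07109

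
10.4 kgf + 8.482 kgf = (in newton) 185.2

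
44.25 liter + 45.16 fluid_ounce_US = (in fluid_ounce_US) 1541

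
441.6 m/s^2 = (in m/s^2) 441.6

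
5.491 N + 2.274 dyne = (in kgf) 0.5599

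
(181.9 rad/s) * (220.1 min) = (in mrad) 2.402e+09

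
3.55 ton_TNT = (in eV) 9.271e+28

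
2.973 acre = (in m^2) 1.203e+04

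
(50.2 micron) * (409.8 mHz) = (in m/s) 2.057e-05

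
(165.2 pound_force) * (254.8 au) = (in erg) 2.801e+23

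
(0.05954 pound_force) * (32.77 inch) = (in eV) 1.376e+18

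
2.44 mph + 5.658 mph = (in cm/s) 362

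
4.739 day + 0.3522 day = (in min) 7331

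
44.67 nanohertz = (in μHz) 0.04467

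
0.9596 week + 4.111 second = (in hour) 161.2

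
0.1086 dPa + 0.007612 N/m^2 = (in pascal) 0.01847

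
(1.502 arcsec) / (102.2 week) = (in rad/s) 1.178e-13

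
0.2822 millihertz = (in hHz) 2.822e-06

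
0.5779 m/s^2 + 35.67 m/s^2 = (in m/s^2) 36.25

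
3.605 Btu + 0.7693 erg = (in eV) 2.374e+22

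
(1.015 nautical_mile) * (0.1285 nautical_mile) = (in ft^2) 4.815e+06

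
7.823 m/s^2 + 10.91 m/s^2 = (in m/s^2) 18.73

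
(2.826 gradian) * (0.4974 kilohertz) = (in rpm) 210.8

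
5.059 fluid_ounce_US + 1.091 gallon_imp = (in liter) 5.109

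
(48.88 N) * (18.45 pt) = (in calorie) 0.07604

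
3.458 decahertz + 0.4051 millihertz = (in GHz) 3.458e-08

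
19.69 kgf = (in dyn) 1.931e+07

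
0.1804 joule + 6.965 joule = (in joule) 7.145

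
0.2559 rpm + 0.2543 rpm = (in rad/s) 0.05343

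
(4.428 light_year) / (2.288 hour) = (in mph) 1.138e+13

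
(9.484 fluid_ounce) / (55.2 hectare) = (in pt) 1.44e-06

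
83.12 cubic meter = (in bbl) 522.8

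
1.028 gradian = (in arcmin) 55.51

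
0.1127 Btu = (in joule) 118.9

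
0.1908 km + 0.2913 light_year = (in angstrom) 2.756e+25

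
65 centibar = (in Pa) 6.5e+04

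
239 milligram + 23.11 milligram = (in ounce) 0.009246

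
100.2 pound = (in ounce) 1603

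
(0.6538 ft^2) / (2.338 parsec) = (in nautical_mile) 4.546e-22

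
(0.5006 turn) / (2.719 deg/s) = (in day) 0.0007671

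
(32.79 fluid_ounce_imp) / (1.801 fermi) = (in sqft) 5.568e+12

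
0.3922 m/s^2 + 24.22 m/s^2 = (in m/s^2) 24.61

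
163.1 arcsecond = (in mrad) 0.7907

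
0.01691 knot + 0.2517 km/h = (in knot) 0.1528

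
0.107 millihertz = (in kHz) 1.07e-07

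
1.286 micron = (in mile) 7.991e-10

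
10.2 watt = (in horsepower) 0.01368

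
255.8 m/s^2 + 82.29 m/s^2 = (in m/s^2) 338.1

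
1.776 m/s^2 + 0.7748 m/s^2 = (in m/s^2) 2.551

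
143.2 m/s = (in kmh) 515.5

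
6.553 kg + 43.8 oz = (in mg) 7.795e+06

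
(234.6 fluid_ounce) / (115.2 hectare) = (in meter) 6.023e-09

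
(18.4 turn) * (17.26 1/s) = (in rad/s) 1995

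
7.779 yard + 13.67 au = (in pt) 5.797e+15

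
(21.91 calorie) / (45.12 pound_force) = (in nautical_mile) 0.0002466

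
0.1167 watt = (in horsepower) 0.0001565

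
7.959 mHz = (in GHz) 7.959e-12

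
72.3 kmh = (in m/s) 20.08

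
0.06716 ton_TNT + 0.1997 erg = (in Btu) 2.663e+05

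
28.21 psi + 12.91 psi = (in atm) 2.798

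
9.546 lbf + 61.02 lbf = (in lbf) 70.57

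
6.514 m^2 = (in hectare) 0.0006514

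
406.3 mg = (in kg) 0.0004063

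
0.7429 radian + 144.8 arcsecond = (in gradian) 47.34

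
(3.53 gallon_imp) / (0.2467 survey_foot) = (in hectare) 2.134e-05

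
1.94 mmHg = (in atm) 0.002553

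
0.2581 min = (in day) 0.0001792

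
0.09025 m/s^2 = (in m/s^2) 0.09025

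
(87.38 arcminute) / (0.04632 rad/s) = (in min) 0.009146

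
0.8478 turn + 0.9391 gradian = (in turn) 0.8501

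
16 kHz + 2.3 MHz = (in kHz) 2316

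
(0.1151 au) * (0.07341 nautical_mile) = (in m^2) 2.341e+12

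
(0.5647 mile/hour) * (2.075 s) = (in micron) 5.238e+05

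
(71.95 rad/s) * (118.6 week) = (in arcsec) 1.065e+15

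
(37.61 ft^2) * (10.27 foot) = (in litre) 1.094e+04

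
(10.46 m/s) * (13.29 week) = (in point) 2.383e+11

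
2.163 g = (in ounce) 0.0763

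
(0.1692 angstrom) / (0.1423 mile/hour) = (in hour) 7.388e-14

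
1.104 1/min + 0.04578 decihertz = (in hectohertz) 0.0002298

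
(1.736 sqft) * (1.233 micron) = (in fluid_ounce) 0.006724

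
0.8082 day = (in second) 6.983e+04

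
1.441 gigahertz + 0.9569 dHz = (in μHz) 1.441e+15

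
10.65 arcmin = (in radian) 0.003098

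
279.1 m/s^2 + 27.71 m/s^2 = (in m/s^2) 306.8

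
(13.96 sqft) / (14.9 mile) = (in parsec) 1.753e-21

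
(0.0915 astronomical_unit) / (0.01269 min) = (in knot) 3.495e+10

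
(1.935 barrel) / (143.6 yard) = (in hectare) 2.343e-07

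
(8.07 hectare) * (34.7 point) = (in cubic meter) 987.9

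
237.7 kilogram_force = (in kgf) 237.7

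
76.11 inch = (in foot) 6.343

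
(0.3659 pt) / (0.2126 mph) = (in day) 1.572e-08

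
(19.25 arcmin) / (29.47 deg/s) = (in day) 1.26e-07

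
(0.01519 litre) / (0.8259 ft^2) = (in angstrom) 1.98e+06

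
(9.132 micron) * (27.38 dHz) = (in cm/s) 0.0025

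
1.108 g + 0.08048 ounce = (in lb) 0.007473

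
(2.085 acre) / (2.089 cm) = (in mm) 4.039e+08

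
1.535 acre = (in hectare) 0.6212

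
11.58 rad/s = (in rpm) 110.6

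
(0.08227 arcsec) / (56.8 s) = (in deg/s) 4.023e-07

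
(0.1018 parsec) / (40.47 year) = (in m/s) 2.461e+06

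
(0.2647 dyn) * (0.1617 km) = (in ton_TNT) 1.023e-13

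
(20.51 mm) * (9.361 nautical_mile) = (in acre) 0.08786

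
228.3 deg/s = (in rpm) 38.05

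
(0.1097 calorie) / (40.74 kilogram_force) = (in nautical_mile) 6.203e-07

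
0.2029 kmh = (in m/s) 0.05636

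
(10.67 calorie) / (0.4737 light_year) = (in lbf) 2.239e-15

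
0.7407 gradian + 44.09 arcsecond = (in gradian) 0.7543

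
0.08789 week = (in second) 5.316e+04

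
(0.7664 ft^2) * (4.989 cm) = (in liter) 3.552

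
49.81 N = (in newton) 49.81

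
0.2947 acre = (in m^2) 1193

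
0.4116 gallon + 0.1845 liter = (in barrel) 0.01096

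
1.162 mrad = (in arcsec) 239.7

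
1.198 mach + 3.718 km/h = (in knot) 794.9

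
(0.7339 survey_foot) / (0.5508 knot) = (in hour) 0.0002193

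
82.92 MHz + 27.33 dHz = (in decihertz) 8.292e+08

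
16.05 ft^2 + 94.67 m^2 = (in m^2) 96.16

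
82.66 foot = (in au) 1.684e-10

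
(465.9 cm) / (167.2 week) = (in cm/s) 4.607e-06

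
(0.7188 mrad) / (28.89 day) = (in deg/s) 1.65e-08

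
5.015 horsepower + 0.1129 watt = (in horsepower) 5.015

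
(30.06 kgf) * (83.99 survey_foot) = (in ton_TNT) 1.804e-06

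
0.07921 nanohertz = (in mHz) 7.921e-08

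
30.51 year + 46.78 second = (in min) 1.604e+07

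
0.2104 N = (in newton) 0.2104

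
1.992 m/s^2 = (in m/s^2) 1.992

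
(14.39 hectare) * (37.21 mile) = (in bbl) 5.42e+10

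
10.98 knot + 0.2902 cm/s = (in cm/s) 565.2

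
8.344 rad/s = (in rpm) 79.68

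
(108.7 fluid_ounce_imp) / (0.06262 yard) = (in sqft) 0.5806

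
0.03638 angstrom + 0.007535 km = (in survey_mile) 0.004682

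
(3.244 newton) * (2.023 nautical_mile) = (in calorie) 2905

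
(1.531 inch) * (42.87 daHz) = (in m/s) 16.67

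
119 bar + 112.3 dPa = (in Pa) 1.19e+07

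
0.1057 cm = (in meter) 0.001057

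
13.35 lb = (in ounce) 213.6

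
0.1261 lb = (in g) 57.2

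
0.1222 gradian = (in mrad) 1.92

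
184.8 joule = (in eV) 1.153e+21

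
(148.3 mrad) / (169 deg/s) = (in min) 0.000838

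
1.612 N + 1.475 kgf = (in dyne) 1.608e+06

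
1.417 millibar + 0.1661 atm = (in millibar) 169.7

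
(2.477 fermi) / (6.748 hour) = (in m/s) 1.02e-19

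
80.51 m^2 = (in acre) 0.01989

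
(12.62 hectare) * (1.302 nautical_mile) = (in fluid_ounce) 1.029e+13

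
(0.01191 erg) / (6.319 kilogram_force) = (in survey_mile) 1.194e-14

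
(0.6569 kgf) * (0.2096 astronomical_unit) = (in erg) 2.02e+18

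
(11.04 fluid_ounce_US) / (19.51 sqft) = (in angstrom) 1.801e+06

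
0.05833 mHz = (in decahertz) 5.833e-06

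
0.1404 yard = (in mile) 7.977e-05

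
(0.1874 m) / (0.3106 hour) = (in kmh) 0.0006033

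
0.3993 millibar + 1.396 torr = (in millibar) 2.26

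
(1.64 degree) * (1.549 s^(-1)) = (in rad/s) 0.04434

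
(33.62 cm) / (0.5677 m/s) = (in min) 0.00987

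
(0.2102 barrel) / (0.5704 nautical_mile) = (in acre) 7.817e-09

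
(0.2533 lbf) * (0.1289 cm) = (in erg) 1.452e+04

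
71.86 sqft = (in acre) 0.00165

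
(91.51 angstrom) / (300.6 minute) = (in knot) 9.863e-13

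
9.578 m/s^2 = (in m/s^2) 9.578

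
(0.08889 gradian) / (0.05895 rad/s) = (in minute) 0.0003948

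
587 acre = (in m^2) 2.376e+06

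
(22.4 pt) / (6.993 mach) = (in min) 5.531e-08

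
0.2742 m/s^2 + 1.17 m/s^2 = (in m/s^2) 1.444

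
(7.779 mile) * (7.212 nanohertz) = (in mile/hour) 0.000202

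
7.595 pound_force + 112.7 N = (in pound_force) 32.93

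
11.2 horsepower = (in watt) 8352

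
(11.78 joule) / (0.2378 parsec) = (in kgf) 1.637e-16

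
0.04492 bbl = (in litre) 7.142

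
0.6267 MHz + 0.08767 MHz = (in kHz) 714.4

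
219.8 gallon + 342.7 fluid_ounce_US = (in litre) 842.2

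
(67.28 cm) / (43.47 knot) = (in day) 3.482e-07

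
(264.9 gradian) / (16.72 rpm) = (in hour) 0.0006601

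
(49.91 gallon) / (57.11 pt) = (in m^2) 9.378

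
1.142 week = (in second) 6.907e+05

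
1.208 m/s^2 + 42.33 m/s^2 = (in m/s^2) 43.54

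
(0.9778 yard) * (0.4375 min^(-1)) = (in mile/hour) 0.01458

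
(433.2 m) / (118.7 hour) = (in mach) 2.977e-06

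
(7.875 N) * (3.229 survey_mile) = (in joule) 4.092e+04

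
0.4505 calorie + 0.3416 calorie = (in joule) 3.314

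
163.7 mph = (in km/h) 263.4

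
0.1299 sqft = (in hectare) 1.207e-06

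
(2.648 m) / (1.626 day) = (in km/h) 6.786e-05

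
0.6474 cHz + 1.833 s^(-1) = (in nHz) 1.839e+09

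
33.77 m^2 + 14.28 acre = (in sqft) 6.224e+05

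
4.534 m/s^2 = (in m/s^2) 4.534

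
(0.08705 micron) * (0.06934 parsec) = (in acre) 4.602e+04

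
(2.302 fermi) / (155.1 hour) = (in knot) 8.014e-21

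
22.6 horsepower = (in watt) 1.685e+04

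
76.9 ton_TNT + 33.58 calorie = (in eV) 2.008e+30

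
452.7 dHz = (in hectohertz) 0.4527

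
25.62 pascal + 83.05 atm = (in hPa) 8.415e+04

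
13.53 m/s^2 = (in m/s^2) 13.53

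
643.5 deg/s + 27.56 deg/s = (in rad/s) 11.71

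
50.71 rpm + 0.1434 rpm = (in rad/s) 5.325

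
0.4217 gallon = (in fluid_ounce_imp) 56.18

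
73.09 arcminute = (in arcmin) 73.09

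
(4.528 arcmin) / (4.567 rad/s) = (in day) 3.338e-09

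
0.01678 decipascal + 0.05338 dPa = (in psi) 1.018e-06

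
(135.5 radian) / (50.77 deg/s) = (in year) 4.849e-06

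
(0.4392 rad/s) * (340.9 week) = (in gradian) 5.765e+09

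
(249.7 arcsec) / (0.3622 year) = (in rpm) 1.012e-09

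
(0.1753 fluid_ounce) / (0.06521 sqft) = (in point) 2.426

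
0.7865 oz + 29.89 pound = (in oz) 479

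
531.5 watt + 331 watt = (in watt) 862.5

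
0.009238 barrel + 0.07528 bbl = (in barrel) 0.08452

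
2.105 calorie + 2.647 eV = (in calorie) 2.105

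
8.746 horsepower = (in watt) 6522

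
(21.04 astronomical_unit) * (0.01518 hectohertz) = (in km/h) 1.72e+13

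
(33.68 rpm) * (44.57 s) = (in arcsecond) 3.242e+07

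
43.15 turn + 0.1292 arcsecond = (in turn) 43.15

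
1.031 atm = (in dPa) 1.045e+06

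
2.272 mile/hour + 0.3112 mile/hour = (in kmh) 4.157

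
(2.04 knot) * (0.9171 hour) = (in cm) 3.465e+05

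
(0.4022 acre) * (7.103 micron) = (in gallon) 3.054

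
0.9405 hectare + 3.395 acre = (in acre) 5.719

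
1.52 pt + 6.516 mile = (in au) 7.01e-08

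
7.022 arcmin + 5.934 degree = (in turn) 0.01681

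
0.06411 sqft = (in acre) 1.472e-06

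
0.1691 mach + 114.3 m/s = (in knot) 334.1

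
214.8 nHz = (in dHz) 2.148e-06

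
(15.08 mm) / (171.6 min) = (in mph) 3.276e-06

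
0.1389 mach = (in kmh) 170.3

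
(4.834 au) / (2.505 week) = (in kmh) 1.718e+06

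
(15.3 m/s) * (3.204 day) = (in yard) 4.632e+06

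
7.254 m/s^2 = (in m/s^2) 7.254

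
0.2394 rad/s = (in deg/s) 13.72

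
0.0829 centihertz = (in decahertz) 8.29e-05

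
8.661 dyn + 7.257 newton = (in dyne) 7.257e+05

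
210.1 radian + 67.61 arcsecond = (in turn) 33.44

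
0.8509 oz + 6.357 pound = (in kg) 2.908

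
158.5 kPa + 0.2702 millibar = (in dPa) 1.585e+06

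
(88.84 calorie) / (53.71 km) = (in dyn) 692.1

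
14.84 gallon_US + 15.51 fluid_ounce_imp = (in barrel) 0.3561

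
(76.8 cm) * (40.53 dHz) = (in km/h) 11.21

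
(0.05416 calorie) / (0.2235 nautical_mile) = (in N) 0.0005475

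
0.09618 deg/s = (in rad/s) 0.001679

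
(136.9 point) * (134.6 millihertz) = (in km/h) 0.0234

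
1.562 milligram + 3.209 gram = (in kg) 0.003211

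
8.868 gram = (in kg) 0.008868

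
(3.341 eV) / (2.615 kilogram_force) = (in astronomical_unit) 1.395e-31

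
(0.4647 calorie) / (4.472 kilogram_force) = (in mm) 44.33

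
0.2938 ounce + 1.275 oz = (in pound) 0.09805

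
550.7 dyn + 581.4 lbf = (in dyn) 2.586e+08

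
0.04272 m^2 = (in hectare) 4.272e-06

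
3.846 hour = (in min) 230.8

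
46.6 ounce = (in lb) 2.913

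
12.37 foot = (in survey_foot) 12.37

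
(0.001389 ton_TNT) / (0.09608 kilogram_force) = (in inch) 2.428e+08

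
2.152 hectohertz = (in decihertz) 2152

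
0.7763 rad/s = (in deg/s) 44.48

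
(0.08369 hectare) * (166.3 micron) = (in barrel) 0.8754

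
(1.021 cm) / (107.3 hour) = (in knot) 5.138e-08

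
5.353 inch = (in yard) 0.1487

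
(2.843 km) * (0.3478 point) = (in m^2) 0.3488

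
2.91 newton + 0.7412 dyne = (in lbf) 0.6542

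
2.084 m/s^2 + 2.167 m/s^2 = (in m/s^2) 4.251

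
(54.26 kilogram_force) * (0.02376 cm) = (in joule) 0.1264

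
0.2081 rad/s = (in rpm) 1.987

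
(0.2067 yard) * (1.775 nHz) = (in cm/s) 3.355e-08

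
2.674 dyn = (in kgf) 2.727e-06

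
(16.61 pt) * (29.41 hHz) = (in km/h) 62.04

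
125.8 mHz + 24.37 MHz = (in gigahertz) 0.02437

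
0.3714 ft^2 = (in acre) 8.526e-06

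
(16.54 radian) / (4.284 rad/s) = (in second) 3.861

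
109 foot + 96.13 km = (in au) 6.428e-07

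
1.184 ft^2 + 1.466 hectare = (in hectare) 1.466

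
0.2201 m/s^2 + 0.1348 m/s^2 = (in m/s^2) 0.3549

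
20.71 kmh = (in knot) 11.18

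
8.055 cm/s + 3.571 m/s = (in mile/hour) 8.168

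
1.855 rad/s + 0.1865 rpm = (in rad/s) 1.875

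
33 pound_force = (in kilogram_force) 14.97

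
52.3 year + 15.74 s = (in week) 2727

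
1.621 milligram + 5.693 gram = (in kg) 0.005695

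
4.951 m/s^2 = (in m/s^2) 4.951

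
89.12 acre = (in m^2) 3.607e+05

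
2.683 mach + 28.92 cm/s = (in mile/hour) 2044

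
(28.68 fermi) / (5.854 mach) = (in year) 4.562e-25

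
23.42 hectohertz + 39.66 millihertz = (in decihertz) 2.342e+04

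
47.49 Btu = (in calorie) 1.198e+04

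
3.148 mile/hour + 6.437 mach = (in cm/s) 2.193e+05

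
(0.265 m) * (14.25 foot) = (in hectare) 0.0001151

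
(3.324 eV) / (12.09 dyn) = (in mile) 2.737e-18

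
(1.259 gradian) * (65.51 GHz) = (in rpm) 1.237e+10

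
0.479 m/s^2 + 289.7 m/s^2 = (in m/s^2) 290.2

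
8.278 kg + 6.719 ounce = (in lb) 18.67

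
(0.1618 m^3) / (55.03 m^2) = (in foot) 0.009646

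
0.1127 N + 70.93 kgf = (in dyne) 6.957e+07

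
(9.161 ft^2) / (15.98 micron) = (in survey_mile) 33.09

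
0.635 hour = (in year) 7.249e-05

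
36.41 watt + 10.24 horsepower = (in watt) 7672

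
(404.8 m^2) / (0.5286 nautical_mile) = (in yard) 0.4522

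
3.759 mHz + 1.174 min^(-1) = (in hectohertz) 0.0002333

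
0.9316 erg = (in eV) 5.815e+11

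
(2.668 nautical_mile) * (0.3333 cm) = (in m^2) 16.47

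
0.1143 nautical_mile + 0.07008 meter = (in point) 6.002e+05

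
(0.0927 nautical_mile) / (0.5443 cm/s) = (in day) 0.3651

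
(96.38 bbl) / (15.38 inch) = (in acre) 0.009693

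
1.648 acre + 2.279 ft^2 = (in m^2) 6669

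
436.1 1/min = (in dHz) 72.68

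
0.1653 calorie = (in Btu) 0.0006555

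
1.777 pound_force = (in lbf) 1.777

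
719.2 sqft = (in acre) 0.01651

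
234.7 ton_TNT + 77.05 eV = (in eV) 6.129e+30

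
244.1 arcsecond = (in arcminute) 4.068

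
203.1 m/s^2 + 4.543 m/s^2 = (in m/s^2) 207.6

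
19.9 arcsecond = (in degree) 0.005528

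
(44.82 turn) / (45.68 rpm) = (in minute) 0.9812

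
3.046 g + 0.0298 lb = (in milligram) 1.656e+04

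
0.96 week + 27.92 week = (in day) 202.2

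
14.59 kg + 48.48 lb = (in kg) 36.58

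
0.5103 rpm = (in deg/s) 3.062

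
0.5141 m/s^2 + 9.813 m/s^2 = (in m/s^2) 10.33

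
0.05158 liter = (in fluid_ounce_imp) 1.815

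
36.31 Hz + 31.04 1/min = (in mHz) 3.683e+04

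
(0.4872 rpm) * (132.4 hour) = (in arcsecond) 5.016e+09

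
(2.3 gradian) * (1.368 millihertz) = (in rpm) 0.000472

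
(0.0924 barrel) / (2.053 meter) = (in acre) 1.768e-06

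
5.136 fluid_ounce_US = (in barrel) 0.0009554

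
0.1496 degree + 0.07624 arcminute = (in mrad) 2.633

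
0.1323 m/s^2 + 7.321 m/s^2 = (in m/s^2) 7.453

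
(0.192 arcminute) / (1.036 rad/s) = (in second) 5.391e-05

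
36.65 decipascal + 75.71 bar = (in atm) 74.72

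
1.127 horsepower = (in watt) 840.4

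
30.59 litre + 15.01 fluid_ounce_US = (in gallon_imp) 6.827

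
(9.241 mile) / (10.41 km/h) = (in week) 0.008504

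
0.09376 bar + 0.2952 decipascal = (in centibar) 9.376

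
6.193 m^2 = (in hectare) 0.0006193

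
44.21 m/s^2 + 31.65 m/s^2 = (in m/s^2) 75.86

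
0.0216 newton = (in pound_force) 0.004856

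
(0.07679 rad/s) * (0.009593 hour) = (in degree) 151.9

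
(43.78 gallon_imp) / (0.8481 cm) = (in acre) 0.005799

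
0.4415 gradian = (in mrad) 6.935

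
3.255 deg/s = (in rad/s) 0.05681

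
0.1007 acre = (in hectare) 0.04075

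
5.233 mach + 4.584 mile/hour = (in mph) 3990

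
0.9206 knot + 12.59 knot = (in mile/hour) 15.55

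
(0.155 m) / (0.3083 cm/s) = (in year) 1.594e-06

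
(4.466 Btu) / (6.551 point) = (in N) 2.039e+06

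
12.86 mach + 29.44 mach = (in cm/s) 1.44e+06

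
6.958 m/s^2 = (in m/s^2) 6.958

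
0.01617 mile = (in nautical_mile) 0.01405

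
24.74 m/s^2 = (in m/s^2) 24.74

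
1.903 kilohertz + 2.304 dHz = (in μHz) 1.903e+09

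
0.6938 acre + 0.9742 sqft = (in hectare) 0.2808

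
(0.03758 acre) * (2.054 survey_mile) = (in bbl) 3.162e+06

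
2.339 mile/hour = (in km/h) 3.764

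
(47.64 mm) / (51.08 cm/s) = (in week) 1.542e-07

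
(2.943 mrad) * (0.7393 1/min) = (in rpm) 0.0003463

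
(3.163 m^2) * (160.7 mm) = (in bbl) 3.197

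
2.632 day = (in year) 0.007211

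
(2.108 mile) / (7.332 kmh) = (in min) 27.76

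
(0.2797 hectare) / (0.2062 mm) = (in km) 1.356e+04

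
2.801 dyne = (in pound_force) 6.297e-06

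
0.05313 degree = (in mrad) 0.9273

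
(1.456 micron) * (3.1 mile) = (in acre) 1.795e-06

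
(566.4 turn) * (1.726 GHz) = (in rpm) 5.866e+13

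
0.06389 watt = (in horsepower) 8.568e-05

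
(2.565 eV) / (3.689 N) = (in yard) 1.218e-19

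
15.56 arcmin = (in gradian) 0.2881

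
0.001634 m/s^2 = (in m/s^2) 0.001634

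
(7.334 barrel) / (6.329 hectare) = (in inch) 0.0007253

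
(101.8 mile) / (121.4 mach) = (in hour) 0.001101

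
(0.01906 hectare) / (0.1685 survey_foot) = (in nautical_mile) 2.004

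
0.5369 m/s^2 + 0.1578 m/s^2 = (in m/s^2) 0.6947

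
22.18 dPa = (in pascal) 2.218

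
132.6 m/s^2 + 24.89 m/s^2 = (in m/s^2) 157.5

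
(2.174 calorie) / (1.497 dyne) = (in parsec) 1.969e-11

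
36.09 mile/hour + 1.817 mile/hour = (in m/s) 16.95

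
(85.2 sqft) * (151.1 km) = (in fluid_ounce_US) 4.044e+10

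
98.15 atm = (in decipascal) 9.945e+07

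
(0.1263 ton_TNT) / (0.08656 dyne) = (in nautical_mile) 3.296e+11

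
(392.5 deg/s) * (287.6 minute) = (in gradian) 7.526e+06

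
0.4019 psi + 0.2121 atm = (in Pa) 2.426e+04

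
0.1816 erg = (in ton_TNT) 4.34e-18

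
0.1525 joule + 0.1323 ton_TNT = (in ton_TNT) 0.1323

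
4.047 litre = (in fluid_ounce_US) 136.8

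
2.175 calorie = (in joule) 9.1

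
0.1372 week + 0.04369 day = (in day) 1.004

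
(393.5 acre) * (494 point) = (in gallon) 7.331e+07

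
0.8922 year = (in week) 46.52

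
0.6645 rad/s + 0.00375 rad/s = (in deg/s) 38.29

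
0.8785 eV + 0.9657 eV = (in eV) 1.844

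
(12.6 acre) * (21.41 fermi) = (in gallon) 2.884e-07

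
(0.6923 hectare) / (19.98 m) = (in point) 9.822e+05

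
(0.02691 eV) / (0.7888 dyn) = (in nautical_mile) 2.951e-19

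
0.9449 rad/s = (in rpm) 9.023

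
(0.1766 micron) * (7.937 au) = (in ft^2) 2.257e+06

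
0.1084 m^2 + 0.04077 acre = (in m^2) 165.1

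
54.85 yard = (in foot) 164.6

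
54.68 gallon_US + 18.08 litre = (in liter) 225.1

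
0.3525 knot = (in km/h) 0.6528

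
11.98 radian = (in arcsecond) 2.471e+06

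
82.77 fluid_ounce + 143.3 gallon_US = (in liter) 544.9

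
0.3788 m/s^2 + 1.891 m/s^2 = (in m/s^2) 2.27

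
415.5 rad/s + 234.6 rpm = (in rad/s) 440.1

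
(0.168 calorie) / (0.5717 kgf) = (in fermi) 1.254e+14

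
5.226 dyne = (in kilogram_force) 5.329e-06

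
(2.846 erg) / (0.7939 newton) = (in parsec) 1.162e-23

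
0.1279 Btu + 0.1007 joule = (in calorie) 32.28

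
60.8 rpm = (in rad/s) 6.367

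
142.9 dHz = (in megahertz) 1.429e-05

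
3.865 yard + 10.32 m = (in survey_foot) 45.45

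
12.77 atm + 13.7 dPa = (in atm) 12.77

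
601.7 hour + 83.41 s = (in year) 0.06869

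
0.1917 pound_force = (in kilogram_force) 0.08695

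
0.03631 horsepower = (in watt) 27.08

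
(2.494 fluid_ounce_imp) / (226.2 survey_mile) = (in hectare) 1.947e-14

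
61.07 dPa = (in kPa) 0.006107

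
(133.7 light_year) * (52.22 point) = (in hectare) 2.33e+12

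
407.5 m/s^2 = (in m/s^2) 407.5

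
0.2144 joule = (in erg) 2.144e+06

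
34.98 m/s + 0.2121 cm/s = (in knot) 68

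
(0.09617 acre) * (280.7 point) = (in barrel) 242.4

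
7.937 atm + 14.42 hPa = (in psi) 116.9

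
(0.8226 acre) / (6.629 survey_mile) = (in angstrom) 3.12e+09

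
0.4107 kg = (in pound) 0.9054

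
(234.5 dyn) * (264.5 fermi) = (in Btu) 5.879e-19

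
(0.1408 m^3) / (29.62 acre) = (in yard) 1.285e-06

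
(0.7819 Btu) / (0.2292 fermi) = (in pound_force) 8.091e+17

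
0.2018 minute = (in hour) 0.003363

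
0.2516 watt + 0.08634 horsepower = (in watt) 64.64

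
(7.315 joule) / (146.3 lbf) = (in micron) 1.124e+04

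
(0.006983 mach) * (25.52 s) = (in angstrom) 6.068e+11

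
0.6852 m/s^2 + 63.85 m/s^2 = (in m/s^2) 64.54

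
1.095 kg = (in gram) 1095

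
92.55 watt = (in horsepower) 0.1241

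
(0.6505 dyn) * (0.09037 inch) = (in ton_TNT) 3.569e-18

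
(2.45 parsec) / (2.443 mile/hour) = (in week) 1.145e+11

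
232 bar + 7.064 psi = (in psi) 3372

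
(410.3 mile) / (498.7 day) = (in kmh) 0.05517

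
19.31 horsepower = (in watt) 1.44e+04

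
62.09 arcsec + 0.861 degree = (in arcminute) 52.69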